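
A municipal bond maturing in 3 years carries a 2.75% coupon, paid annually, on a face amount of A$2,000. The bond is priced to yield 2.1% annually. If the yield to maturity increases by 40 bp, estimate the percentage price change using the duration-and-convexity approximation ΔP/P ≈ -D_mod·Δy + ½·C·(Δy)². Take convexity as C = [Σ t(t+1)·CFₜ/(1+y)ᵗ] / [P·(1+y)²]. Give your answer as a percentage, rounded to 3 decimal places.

With y = 0.021:
  t   CF        PV=CF/(1+0.021)^t    t·PV        t(t+1)·PV
  1        55.00        53.8688        53.8688         107.7375
  2        55.00        52.7608       105.5216         316.5647
  3     2,055.00     1,930.7880     5,792.3641      23,169.4565
  Σ                  2,037.4176     5,951.7544      23,593.7587
P = 2,037.4176; D_Mac = 2.92122 yrs; D_mod = 2.86114 yrs; C = 11.10876.
Duration effect: -2.86114 × (+0.004) = -0.011445
Convexity effect: 0.5 × 11.10876 × (0.004)² = +0.0000889
ΔP/P ≈ -0.011445 + 0.0000889 = -0.011356 = -1.1356%.

-1.136%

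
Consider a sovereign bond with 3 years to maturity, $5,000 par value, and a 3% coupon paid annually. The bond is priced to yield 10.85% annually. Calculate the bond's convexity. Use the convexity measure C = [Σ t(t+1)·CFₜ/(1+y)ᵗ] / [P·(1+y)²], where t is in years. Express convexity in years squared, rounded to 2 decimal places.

With y = 0.1085:
  t   CF        PV=CF/(1+0.1085)^t    t·PV        t(t+1)·PV
  1       150.00       135.3180       135.3180         270.6360
  2       150.00       122.0731       244.1461         732.4384
  3     5,150.00     3,780.9431    11,342.8292      45,371.3167
  Σ                  4,038.3341    11,722.2933      46,374.3911
P = 4,038.3341.
Convexity = Σ t(t+1)·PV / [P·(1+y)²] = 46,374.3911 / (4,038.3341 × 1.228772) = 9.34554.

9.35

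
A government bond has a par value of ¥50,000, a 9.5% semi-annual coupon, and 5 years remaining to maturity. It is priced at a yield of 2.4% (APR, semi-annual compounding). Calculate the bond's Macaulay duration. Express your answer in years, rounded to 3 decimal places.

4.232 years

Periodic yield y = 0.012. Discount each cash flow and weight by its period:
  t   CF        PV=CF/(1+0.012)^t    t·PV
  1     2,375.00     2,346.8379     2,346.8379
  2     2,375.00     2,319.0098     4,638.0197
  3     2,375.00     2,291.5117     6,874.5351
  4     2,375.00     2,264.3396     9,057.3584
  5     2,375.00     2,237.4897    11,187.4487
  6     2,375.00     2,210.9582    13,265.7494
  7     2,375.00     2,184.7413    15,293.1894
  8     2,375.00     2,158.8353    17,270.6825
  9     2,375.00     2,133.2365    19,199.1283
  10   52,375.00    46,485.6503   464,856.5031
  Σ                 66,632.6105   563,989.4525
Price P = Σ PV = 66,632.6105.
Macaulay duration = Σ(t·PV) / P = 563,989.4525 / 66,632.6105 = 8.46417 half-year periods.
In years: 8.46417 / 2 = 4.23208 years.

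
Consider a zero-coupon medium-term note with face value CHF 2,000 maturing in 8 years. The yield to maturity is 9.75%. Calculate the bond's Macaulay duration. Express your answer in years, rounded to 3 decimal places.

A zero-coupon bond has a single cash flow at maturity, so its Macaulay duration equals its maturity: 8 years.

8.000 years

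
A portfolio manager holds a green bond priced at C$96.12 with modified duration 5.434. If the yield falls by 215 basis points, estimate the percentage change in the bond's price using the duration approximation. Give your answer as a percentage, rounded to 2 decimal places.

Duration approximation: ΔP/P ≈ -D_mod · Δy = -5.434 × (-0.0215) = +0.116831.
As a percentage: +11.6831%.

+11.68%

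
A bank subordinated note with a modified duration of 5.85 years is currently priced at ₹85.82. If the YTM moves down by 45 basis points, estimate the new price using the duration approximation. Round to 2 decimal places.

Duration approximation: ΔP/P ≈ -D_mod · Δy = -5.85 × (-0.0045) = +0.026325.
New price ≈ 85.82 × (1 + 0.026325) = 88.0792115.

₹88.08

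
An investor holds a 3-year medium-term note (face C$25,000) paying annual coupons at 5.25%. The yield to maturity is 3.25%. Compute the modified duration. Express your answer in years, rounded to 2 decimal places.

2.77 years

Periodic yield y = 0.0325. First find Macaulay duration:
  t   CF        PV=CF/(1+0.0325)^t    t·PV
  1     1,312.50     1,271.1864     1,271.1864
  2     1,312.50     1,231.1733     2,462.3466
  3    26,312.50    23,905.1753    71,715.5258
  Σ                 26,407.5350    75,449.0589
P = 26,407.5350; Macaulay duration = 75,449.0589 / 26,407.5350 = 2.85710 years.
Modified duration = D_Mac / (1 + y) = 2.85710 / 1.0325 = 2.76717 years.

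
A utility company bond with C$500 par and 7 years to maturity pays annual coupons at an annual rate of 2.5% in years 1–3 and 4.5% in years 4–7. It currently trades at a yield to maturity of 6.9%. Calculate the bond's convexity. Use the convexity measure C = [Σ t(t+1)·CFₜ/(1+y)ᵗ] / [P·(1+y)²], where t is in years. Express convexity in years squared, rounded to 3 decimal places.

42.842

With y = 0.069:
  t   CF        PV=CF/(1+0.069)^t    t·PV        t(t+1)·PV
  1        12.50        11.6932        11.6932          23.3863
  2        12.50        10.9384        21.8768          65.6305
  3        12.50        10.2324        30.6972         122.7886
  4        22.50        17.2295        68.9178         344.5892
  5        22.50        16.1174        80.5868         483.5209
  6        22.50        15.0770        90.4623         633.2360
  7       522.50       327.5234     2,292.6639      18,341.3114
  Σ                    408.8113     2,596.8980      20,014.4630
P = 408.8113.
Convexity = Σ t(t+1)·PV / [P·(1+y)²] = 20,014.4630 / (408.8113 × 1.142761) = 42.84160.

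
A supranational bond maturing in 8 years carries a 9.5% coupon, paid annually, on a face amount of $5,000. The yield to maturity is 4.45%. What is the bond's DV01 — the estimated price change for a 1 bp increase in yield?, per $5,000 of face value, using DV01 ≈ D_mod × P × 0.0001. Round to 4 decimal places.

$3.9872

Periodic yield y = 0.0445.
  t   CF        PV=CF/(1+0.0445)^t    t·PV
  1       475.00       454.7630       454.7630
  2       475.00       435.3883       870.7765
  3       475.00       416.8389     1,250.5168
  4       475.00       399.0799     1,596.3195
  5       475.00       382.0774     1,910.3872
  6       475.00       365.7994     2,194.7962
  7       475.00       350.2148     2,451.5036
  8     5,475.00     3,864.7070    30,917.6557
  Σ                  6,668.8687    41,646.7185
P = 6,668.8687; D_Mac = 6.24495 yrs; D_mod = 5.97888 yrs.
DV01 ≈ 5.97888 × 6,668.8687 × 0.0001 = 3.987240.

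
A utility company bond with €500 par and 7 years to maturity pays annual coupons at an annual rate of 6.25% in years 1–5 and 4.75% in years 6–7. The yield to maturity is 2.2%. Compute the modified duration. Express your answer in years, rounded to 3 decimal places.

5.877 years

Periodic yield y = 0.022. First find Macaulay duration:
  t   CF        PV=CF/(1+0.022)^t    t·PV
  1        31.25        30.5773        30.5773
  2        31.25        29.9191        59.8382
  3        31.25        29.2750        87.8251
  4        31.25        28.6448       114.5794
  5        31.25        28.0282       140.1411
  6        23.75        20.8429       125.0574
  7       523.75       449.7465     3,148.2253
  Σ                    617.0338     3,706.2438
P = 617.0338; Macaulay duration = 3,706.2438 / 617.0338 = 6.00655 years.
Modified duration = D_Mac / (1 + y) = 6.00655 / 1.022 = 5.87725 years.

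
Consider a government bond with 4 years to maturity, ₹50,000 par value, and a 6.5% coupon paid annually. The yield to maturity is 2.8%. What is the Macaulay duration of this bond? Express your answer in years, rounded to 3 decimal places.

Periodic yield y = 0.028. Discount each cash flow and weight by its year:
  t   CF        PV=CF/(1+0.028)^t    t·PV
  1     3,250.00     3,161.4786     3,161.4786
  2     3,250.00     3,075.3683     6,150.7366
  3     3,250.00     2,991.6034     8,974.8102
  4    53,250.00    47,681.1974   190,724.7897
  Σ                 56,909.6477   209,011.8151
Price P = Σ PV = 56,909.6477.
Macaulay duration = Σ(t·PV) / P = 209,011.8151 / 56,909.6477 = 3.67270 years.

3.673 years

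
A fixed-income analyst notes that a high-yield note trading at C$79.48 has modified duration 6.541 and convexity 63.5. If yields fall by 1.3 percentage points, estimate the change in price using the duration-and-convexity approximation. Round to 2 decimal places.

Duration effect: -D_mod·Δy = -6.541 × (-0.013) = +0.085033
Convexity effect: ½·C·(Δy)² = 0.5 × 63.5 × (-0.013)² = +0.00536575
ΔP/P ≈ +0.085033 + 0.00536575 = +0.09039875
ΔP ≈ 79.48 × (+0.09039875) = +7.18489265.

+C$7.18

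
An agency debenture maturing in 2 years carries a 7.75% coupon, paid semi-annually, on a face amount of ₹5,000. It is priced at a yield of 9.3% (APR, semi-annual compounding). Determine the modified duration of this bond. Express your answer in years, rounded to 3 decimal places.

1.805 years

Periodic yield y = 0.0465. First find Macaulay duration:
  t   CF        PV=CF/(1+0.0465)^t    t·PV
  1       193.75       185.1409       185.1409
  2       193.75       176.9144       353.8289
  3       193.75       169.0534       507.1603
  4     5,193.75     4,330.3611    17,321.4443
  Σ                  4,861.4699    18,367.5744
P = 4,861.4699; Macaulay duration = 18,367.5744 / 4,861.4699 = 3.77819 half-year periods = 1.88910 years.
Modified duration = D_Mac / (1 + y) = 1.88910 / 1.0465 = 1.80516 years.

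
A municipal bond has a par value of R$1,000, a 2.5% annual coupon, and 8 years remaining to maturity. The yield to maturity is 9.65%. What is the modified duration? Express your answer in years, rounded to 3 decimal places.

6.497 years

Periodic yield y = 0.0965. First find Macaulay duration:
  t   CF        PV=CF/(1+0.0965)^t    t·PV
  1        25.00        22.7998        22.7998
  2        25.00        20.7933        41.5865
  3        25.00        18.9633        56.8899
  4        25.00        17.2944        69.1776
  5        25.00        15.7724        78.8618
  6        25.00        14.3843        86.3057
  7        25.00        13.1184        91.8285
  8     1,025.00       490.5178     3,924.1424
  Σ                    613.6436     4,371.5924
P = 613.6436; Macaulay duration = 4,371.5924 / 613.6436 = 7.12399 years.
Modified duration = D_Mac / (1 + y) = 7.12399 / 1.0965 = 6.49703 years.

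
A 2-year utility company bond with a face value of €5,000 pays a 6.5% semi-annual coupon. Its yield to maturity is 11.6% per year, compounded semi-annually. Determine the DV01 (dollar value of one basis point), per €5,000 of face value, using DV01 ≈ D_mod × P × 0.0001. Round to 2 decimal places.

Periodic yield y = 0.058.
  t   CF        PV=CF/(1+0.058)^t    t·PV
  1       162.50       153.5917       153.5917
  2       162.50       145.1717       290.3434
  3       162.50       137.2133       411.6400
  4     5,162.50     4,120.1914    16,480.7657
  Σ                  4,556.1682    17,336.3409
P = 4,556.1682; D_Mac = 3.80503 half-year periods = 1.90251 yrs; D_mod = 1.79822 yrs.
DV01 ≈ 1.79822 × 4,556.1682 × 0.0001 = 0.819298.

€0.82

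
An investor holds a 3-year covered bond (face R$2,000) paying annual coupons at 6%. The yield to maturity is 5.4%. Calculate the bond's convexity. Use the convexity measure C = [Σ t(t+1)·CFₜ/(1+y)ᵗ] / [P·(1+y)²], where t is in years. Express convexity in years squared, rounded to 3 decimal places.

With y = 0.054:
  t   CF        PV=CF/(1+0.054)^t    t·PV        t(t+1)·PV
  1       120.00       113.8520       113.8520         227.7040
  2       120.00       108.0190       216.0379         648.1138
  3     2,120.00     1,810.5646     5,431.6938      21,726.7754
  Σ                  2,032.4356     5,761.5838      22,602.5932
P = 2,032.4356.
Convexity = Σ t(t+1)·PV / [P·(1+y)²] = 22,602.5932 / (2,032.4356 × 1.110916) = 10.01060.

10.011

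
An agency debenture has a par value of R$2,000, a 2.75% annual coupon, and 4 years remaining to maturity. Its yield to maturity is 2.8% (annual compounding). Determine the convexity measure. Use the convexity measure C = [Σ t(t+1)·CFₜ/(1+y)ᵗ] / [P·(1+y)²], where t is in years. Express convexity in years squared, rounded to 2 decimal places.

With y = 0.028:
  t   CF        PV=CF/(1+0.028)^t    t·PV        t(t+1)·PV
  1        55.00        53.5019        53.5019         107.0039
  2        55.00        52.0447       104.0894         312.2682
  3        55.00        50.6271       151.8814         607.5256
  4     2,055.00     1,840.0913     7,360.3651      36,801.8256
  Σ                  1,996.2651     7,669.8379      37,828.6233
P = 1,996.2651.
Convexity = Σ t(t+1)·PV / [P·(1+y)²] = 37,828.6233 / (1,996.2651 × 1.056784) = 17.93148.

17.93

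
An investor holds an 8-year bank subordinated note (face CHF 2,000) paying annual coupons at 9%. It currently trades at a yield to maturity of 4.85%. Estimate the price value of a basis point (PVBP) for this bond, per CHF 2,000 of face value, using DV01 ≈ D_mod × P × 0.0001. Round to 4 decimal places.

Periodic yield y = 0.0485.
  t   CF        PV=CF/(1+0.0485)^t    t·PV
  1       180.00       171.6738       171.6738
  2       180.00       163.7328       327.4656
  3       180.00       156.1591       468.4772
  4       180.00       148.9357       595.7427
  5       180.00       142.0464       710.2322
  6       180.00       135.4759       812.8551
  7       180.00       129.2092       904.4644
  8     2,180.00     1,492.4817    11,939.8536
  Σ                  2,539.7145    15,930.7647
P = 2,539.7145; D_Mac = 6.27266 yrs; D_mod = 5.98251 yrs.
DV01 ≈ 5.98251 × 2,539.7145 × 0.0001 = 1.519386.

CHF 1.5194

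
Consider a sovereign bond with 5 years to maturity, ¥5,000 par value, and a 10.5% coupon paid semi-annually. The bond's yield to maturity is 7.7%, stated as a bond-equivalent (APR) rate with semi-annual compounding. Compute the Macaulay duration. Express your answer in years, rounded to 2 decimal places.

Periodic yield y = 0.0385. Discount each cash flow and weight by its period:
  t   CF        PV=CF/(1+0.0385)^t    t·PV
  1       262.50       252.7684       252.7684
  2       262.50       243.3976       486.7952
  3       262.50       234.3742       703.1226
  4       262.50       225.6853       902.7413
  5       262.50       217.3186     1,086.5928
  6       262.50       209.2620     1,255.5718
  7       262.50       201.5041     1,410.5284
  8       262.50       194.0338     1,552.2701
  9       262.50       186.8404     1,681.5636
  10    5,262.50     3,606.8419    36,068.4185
  Σ                  5,572.0261    45,400.3727
Price P = Σ PV = 5,572.0261.
Macaulay duration = Σ(t·PV) / P = 45,400.3727 / 5,572.0261 = 8.14791 half-year periods.
In years: 8.14791 / 2 = 4.07396 years.

4.07 years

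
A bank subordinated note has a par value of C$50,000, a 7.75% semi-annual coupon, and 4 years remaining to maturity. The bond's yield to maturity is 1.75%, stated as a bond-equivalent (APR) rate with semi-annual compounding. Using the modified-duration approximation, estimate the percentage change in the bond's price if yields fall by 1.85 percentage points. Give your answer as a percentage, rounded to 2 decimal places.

Periodic yield y = 0.00875. Modified duration first:
  t   CF        PV=CF/(1+0.00875)^t    t·PV
  1     1,937.50     1,920.6939     1,920.6939
  2     1,937.50     1,904.0336     3,808.0673
  3     1,937.50     1,887.5179     5,662.5536
  4     1,937.50     1,871.1453     7,484.5813
  5     1,937.50     1,854.9148     9,274.5741
  6     1,937.50     1,838.8251    11,032.9506
  7     1,937.50     1,822.8750    12,760.1247
  8    51,937.50    48,440.9508   387,527.6067
  Σ                 61,540.9565   439,471.1523
P = 61,540.9565; D_Mac = 7.14112 half-year periods = 3.57056 yrs; D_mod = 3.57056/(1+0.00875) = 3.53959 yrs.
ΔP/P ≈ -D_mod · Δy = -3.53959 × (-0.0185) = +0.065482 = +6.5482%.

+6.55%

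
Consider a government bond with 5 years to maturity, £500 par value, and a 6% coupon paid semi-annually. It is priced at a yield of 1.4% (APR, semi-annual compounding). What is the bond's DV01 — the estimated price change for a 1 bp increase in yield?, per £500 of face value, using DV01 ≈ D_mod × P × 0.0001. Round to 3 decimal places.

Periodic yield y = 0.007.
  t   CF        PV=CF/(1+0.007)^t    t·PV
  1        15.00        14.8957        14.8957
  2        15.00        14.7922        29.5844
  3        15.00        14.6894        44.0681
  4        15.00        14.5872        58.3490
  5        15.00        14.4858        72.4292
  6        15.00        14.3852        86.3109
  7        15.00        14.2852        99.9961
  8        15.00        14.1859       113.4868
  9        15.00        14.0872       126.7852
  10      515.00       480.2999     4,802.9993
  Σ                    610.6937     5,448.9047
P = 610.6937; D_Mac = 8.92248 half-year periods = 4.46124 yrs; D_mod = 4.43023 yrs.
DV01 ≈ 4.43023 × 610.6937 × 0.0001 = 0.270551.

£0.271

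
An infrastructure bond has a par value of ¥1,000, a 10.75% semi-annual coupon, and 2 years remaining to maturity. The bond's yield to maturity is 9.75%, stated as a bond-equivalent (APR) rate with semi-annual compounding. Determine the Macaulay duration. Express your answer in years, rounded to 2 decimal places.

Periodic yield y = 0.04875. Discount each cash flow and weight by its period:
  t   CF        PV=CF/(1+0.04875)^t    t·PV
  1        53.75        51.2515        51.2515
  2        53.75        48.8691        97.7382
  3        53.75        46.5975       139.7925
  4     1,053.75       871.0633     3,484.2530
  Σ                  1,017.7814     3,773.0352
Price P = Σ PV = 1,017.7814.
Macaulay duration = Σ(t·PV) / P = 3,773.0352 / 1,017.7814 = 3.70712 half-year periods.
In years: 3.70712 / 2 = 1.85356 years.

1.85 years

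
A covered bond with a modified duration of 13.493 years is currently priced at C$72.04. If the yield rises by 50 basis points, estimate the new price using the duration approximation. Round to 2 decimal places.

Duration approximation: ΔP/P ≈ -D_mod · Δy = -13.493 × (+0.005) = -0.067465.
New price ≈ 72.04 × (1 - 0.067465) = 67.1798214.

C$67.18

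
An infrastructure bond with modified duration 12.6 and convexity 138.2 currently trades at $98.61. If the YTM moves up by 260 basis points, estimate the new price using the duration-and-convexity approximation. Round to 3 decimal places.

Duration effect: -D_mod·Δy = -12.6 × (+0.026) = -0.327600
Convexity effect: ½·C·(Δy)² = 0.5 × 138.2 × (0.026)² = +0.0467116
ΔP/P ≈ -0.327600 + 0.0467116 = -0.2808884
New price ≈ 98.61 × (1 - 0.2808884) = 70.911594876.

$70.912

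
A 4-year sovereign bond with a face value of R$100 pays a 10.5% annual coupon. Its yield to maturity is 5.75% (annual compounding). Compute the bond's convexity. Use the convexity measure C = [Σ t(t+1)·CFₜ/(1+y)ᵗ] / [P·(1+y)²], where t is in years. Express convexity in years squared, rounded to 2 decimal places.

With y = 0.0575:
  t   CF        PV=CF/(1+0.0575)^t    t·PV        t(t+1)·PV
  1        10.50         9.9291         9.9291          19.8582
  2        10.50         9.3892        18.7784          56.3352
  3        10.50         8.8787        26.6360         106.5441
  4       110.50        88.3570       353.4278       1,767.1392
  Σ                    116.5539       408.7713       1,949.8767
P = 116.5539.
Convexity = Σ t(t+1)·PV / [P·(1+y)²] = 1,949.8767 / (116.5539 × 1.118306) = 14.95958.

14.96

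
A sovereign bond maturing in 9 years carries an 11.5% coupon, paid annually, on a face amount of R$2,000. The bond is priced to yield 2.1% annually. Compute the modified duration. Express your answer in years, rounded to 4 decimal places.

6.6678 years

Periodic yield y = 0.021. First find Macaulay duration:
  t   CF        PV=CF/(1+0.021)^t    t·PV
  1       230.00       225.2693       225.2693
  2       230.00       220.6360       441.2720
  3       230.00       216.0979       648.2938
  4       230.00       211.6532       846.6129
  5       230.00       207.2999     1,036.4996
  6       230.00       203.0362     1,218.2169
  7       230.00       198.8601     1,392.0207
  8       230.00       194.7699     1,558.1594
  9     2,230.00     1,849.5803    16,646.2224
  Σ                  3,527.2028    24,012.5670
P = 3,527.2028; Macaulay duration = 24,012.5670 / 3,527.2028 = 6.80782 years.
Modified duration = D_Mac / (1 + y) = 6.80782 / 1.021 = 6.66780 years.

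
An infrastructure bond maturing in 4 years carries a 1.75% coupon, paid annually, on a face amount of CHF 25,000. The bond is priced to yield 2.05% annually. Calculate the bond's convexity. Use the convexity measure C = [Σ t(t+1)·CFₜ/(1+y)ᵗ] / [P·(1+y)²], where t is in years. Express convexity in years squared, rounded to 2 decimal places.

18.55

With y = 0.0205:
  t   CF        PV=CF/(1+0.0205)^t    t·PV        t(t+1)·PV
  1       437.50       428.7114       428.7114         857.4228
  2       437.50       420.0994       840.1988       2,520.5963
  3       437.50       411.6603     1,234.9810       4,939.9241
  4    25,437.50    23,454.2954    93,817.1815     469,085.9077
  Σ                 24,714.7665    96,321.0727     477,403.8509
P = 24,714.7665.
Convexity = Σ t(t+1)·PV / [P·(1+y)²] = 477,403.8509 / (24,714.7665 × 1.041420) = 18.54827.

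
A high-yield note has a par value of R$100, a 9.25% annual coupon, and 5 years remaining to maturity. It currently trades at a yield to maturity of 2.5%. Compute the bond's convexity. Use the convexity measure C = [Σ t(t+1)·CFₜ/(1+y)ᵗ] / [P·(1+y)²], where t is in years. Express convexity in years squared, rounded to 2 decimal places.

With y = 0.025:
  t   CF        PV=CF/(1+0.025)^t    t·PV        t(t+1)·PV
  1         9.25         9.0244         9.0244          18.0488
  2         9.25         8.8043        17.6086          52.8257
  3         9.25         8.5895        25.7686         103.0745
  4         9.25         8.3800        33.5202         167.6009
  5       109.25        96.5611       482.8054       2,896.8324
  Σ                    131.3593       568.7272       3,238.3823
P = 131.3593.
Convexity = Σ t(t+1)·PV / [P·(1+y)²] = 3,238.3823 / (131.3593 × 1.050625) = 23.46494.

23.46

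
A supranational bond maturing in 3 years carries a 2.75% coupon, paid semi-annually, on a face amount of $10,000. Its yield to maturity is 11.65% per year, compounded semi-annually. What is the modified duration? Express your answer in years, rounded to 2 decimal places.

Periodic yield y = 0.05825. First find Macaulay duration:
  t   CF        PV=CF/(1+0.05825)^t    t·PV
  1       137.50       129.9315       129.9315
  2       137.50       122.7796       245.5592
  3       137.50       116.0213       348.0640
  4       137.50       109.6351       438.5404
  5       137.50       103.6004       518.0019
  6    10,137.50     7,217.7395    43,306.4371
  Σ                  7,799.7074    44,986.5340
P = 7,799.7074; Macaulay duration = 44,986.5340 / 7,799.7074 = 5.76772 half-year periods = 2.88386 years.
Modified duration = D_Mac / (1 + y) = 2.88386 / 1.05825 = 2.72512 years.

2.73 years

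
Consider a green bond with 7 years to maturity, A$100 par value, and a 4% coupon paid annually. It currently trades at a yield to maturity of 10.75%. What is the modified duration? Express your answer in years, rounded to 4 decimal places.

5.4606 years

Periodic yield y = 0.1075. First find Macaulay duration:
  t   CF        PV=CF/(1+0.1075)^t    t·PV
  1         4.00         3.6117         3.6117
  2         4.00         3.2612         6.5223
  3         4.00         2.9446         8.8339
  4         4.00         2.6588        10.6352
  5         4.00         2.4007        12.0036
  6         4.00         2.1677        13.0062
  7       104.00        50.8894       356.2257
  Σ                     67.9341       410.8385
P = 67.9341; Macaulay duration = 410.8385 / 67.9341 = 6.04760 years.
Modified duration = D_Mac / (1 + y) = 6.04760 / 1.1075 = 5.46059 years.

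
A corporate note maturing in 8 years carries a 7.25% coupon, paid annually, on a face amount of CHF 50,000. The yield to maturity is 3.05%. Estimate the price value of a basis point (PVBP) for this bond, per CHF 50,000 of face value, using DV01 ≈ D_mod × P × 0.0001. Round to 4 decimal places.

CHF 41.2233

Periodic yield y = 0.0305.
  t   CF        PV=CF/(1+0.0305)^t    t·PV
  1     3,625.00     3,517.7098     3,517.7098
  2     3,625.00     3,413.5952     6,827.1904
  3     3,625.00     3,312.5621     9,937.6862
  4     3,625.00     3,214.5192    12,858.0769
  5     3,625.00     3,119.3782    15,596.8909
  6     3,625.00     3,027.0531    18,162.3184
  7     3,625.00     2,937.4605    20,562.2236
  8    53,625.00    42,168.0323   337,344.2587
  Σ                 64,710.3104   424,806.3549
P = 64,710.3104; D_Mac = 6.56474 yrs; D_mod = 6.37044 yrs.
DV01 ≈ 6.37044 × 64,710.3104 × 0.0001 = 41.223324.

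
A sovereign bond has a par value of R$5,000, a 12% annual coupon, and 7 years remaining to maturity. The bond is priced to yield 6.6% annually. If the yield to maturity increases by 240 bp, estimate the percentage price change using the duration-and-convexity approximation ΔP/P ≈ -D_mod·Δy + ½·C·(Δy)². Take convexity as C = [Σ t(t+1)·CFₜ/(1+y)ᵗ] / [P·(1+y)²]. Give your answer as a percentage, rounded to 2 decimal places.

With y = 0.066:
  t   CF        PV=CF/(1+0.066)^t    t·PV        t(t+1)·PV
  1       600.00       562.8518       562.8518       1,125.7036
  2       600.00       528.0035     1,056.0071       3,168.0213
  3       600.00       495.3129     1,485.9387       5,943.7548
  4       600.00       464.6462     1,858.5850       9,292.9249
  5       600.00       435.8783     2,179.3914      13,076.3484
  6       600.00       408.8914     2,453.3487      17,173.4406
  7     5,600.00     3,580.0377    25,060.2636     200,482.1085
  Σ                  6,475.6218    34,656.3862     250,262.3020
P = 6,475.6218; D_Mac = 5.35182 yrs; D_mod = 5.02047 yrs; C = 34.00945.
Duration effect: -5.02047 × (+0.024) = -0.120491
Convexity effect: 0.5 × 34.00945 × (0.024)² = +0.0097947
ΔP/P ≈ -0.120491 + 0.0097947 = -0.110697 = -11.0697%.

-11.07%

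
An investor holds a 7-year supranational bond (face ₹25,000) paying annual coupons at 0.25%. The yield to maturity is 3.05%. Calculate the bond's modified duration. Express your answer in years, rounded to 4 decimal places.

6.7358 years

Periodic yield y = 0.0305. First find Macaulay duration:
  t   CF        PV=CF/(1+0.0305)^t    t·PV
  1        62.50        60.6502        60.6502
  2        62.50        58.8551       117.7102
  3        62.50        57.1131       171.3394
  4        62.50        55.4227       221.6910
  5        62.50        53.7824       268.9119
  6        62.50        52.1906       313.1434
  7    25,062.50    20,308.9943   142,162.9599
  Σ                 20,647.0084   143,316.4060
P = 20,647.0084; Macaulay duration = 143,316.4060 / 20,647.0084 = 6.94127 years.
Modified duration = D_Mac / (1 + y) = 6.94127 / 1.0305 = 6.73582 years.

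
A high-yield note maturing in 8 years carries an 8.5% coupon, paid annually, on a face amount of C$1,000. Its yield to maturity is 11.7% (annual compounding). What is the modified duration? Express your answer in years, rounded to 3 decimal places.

5.308 years

Periodic yield y = 0.117. First find Macaulay duration:
  t   CF        PV=CF/(1+0.117)^t    t·PV
  1        85.00        76.0967        76.0967
  2        85.00        68.1260       136.2519
  3        85.00        60.9901       182.9703
  4        85.00        54.6017       218.4068
  5        85.00        48.8825       244.4123
  6        85.00        43.7623       262.5736
  7        85.00        39.1784       274.2488
  8     1,085.00       447.7178     3,581.7423
  Σ                    839.3554     4,976.7028
P = 839.3554; Macaulay duration = 4,976.7028 / 839.3554 = 5.92920 years.
Modified duration = D_Mac / (1 + y) = 5.92920 / 1.117 = 5.30814 years.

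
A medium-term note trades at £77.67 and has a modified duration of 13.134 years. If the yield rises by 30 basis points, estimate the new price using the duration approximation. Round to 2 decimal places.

Duration approximation: ΔP/P ≈ -D_mod · Δy = -13.134 × (+0.003) = -0.039402.
New price ≈ 77.67 × (1 - 0.039402) = 74.60964666.

£74.61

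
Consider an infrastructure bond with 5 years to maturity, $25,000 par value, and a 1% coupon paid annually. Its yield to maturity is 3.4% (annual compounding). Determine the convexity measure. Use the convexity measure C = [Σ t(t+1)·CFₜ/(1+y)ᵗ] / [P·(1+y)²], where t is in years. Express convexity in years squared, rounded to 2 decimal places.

27.28

With y = 0.034:
  t   CF        PV=CF/(1+0.034)^t    t·PV        t(t+1)·PV
  1       250.00       241.7795       241.7795         483.5590
  2       250.00       233.8293       467.6586       1,402.9758
  3       250.00       226.1405       678.4216       2,713.6863
  4       250.00       218.7046       874.8183       4,374.0914
  5    25,250.00    21,362.8253   106,814.1264     640,884.7586
  Σ                 22,283.2792   109,076.8044     649,859.0710
P = 22,283.2792.
Convexity = Σ t(t+1)·PV / [P·(1+y)²] = 649,859.0710 / (22,283.2792 × 1.069156) = 27.27715.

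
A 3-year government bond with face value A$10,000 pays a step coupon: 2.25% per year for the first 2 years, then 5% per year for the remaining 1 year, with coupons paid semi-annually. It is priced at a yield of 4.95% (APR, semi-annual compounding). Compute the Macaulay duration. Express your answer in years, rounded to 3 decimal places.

2.910 years

Periodic yield y = 0.02475. Discount each cash flow and weight by its period:
  t   CF        PV=CF/(1+0.02475)^t    t·PV
  1       112.50       109.7829       109.7829
  2       112.50       107.1314       214.2627
  3       112.50       104.5439       313.6317
  4       112.50       102.0189       408.0758
  5       250.00       221.2332     1,106.1662
  6    10,250.00     8,851.4884    53,108.9303
  Σ                  9,496.1987    55,260.8496
Price P = Σ PV = 9,496.1987.
Macaulay duration = Σ(t·PV) / P = 55,260.8496 / 9,496.1987 = 5.81926 half-year periods.
In years: 5.81926 / 2 = 2.90963 years.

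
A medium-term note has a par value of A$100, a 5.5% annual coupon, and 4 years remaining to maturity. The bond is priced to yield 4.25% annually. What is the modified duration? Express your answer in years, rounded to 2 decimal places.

3.55 years

Periodic yield y = 0.0425. First find Macaulay duration:
  t   CF        PV=CF/(1+0.0425)^t    t·PV
  1         5.50         5.2758         5.2758
  2         5.50         5.0607        10.1214
  3         5.50         4.8544        14.5632
  4       105.50        89.3199       357.2796
  Σ                    104.5108       387.2399
P = 104.5108; Macaulay duration = 387.2399 / 104.5108 = 3.70526 years.
Modified duration = D_Mac / (1 + y) = 3.70526 / 1.0425 = 3.55421 years.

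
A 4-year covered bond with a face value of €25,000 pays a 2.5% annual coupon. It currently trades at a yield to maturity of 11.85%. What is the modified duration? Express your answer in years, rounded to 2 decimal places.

Periodic yield y = 0.1185. First find Macaulay duration:
  t   CF        PV=CF/(1+0.1185)^t    t·PV
  1       625.00       558.7841       558.7841
  2       625.00       499.5834       999.1669
  3       625.00       446.6548     1,339.9645
  4    25,625.00    16,372.6855    65,490.7421
  Σ                 17,877.7079    68,388.6576
P = 17,877.7079; Macaulay duration = 68,388.6576 / 17,877.7079 = 3.82536 years.
Modified duration = D_Mac / (1 + y) = 3.82536 / 1.1185 = 3.42008 years.

3.42 years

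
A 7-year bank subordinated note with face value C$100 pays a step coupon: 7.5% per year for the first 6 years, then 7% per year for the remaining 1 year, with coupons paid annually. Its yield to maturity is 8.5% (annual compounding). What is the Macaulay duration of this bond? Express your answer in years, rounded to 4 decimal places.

Periodic yield y = 0.085. Discount each cash flow and weight by its year:
  t   CF        PV=CF/(1+0.085)^t    t·PV
  1         7.50         6.9124         6.9124
  2         7.50         6.3709        12.7418
  3         7.50         5.8718        17.6154
  4         7.50         5.4118        21.6472
  5         7.50         4.9878        24.9392
  6         7.50         4.5971        27.5825
  7       107.00        60.4471       423.1298
  Σ                     94.5990       534.5685
Price P = Σ PV = 94.5990.
Macaulay duration = Σ(t·PV) / P = 534.5685 / 94.5990 = 5.65089 years.

5.6509 years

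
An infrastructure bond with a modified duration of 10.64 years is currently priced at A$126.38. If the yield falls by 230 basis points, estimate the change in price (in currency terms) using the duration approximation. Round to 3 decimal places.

+A$30.928

Duration approximation: ΔP/P ≈ -D_mod · Δy = -10.64 × (-0.023) = +0.244720.
ΔP ≈ 126.38 × (+0.244720) = +30.9277136.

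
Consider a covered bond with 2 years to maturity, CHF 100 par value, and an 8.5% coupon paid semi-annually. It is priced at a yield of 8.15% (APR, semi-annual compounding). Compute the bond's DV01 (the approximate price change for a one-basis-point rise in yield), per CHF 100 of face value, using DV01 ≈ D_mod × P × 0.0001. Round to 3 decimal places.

CHF 0.018

Periodic yield y = 0.04075.
  t   CF        PV=CF/(1+0.04075)^t    t·PV
  1         4.25         4.0836         4.0836
  2         4.25         3.9237         7.8474
  3         4.25         3.7701        11.3102
  4       104.25        88.8567       355.4270
  Σ                    100.6341       378.6682
P = 100.6341; D_Mac = 3.76282 half-year periods = 1.88141 yrs; D_mod = 1.80775 yrs.
DV01 ≈ 1.80775 × 100.6341 × 0.0001 = 0.018192.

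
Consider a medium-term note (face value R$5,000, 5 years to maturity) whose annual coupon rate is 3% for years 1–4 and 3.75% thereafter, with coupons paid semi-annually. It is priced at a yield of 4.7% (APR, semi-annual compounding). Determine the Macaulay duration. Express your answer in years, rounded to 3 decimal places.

Periodic yield y = 0.0235. Discount each cash flow and weight by its period:
  t   CF        PV=CF/(1+0.0235)^t    t·PV
  1        75.00        73.2780        73.2780
  2        75.00        71.5955       143.1909
  3        75.00        69.9516       209.8548
  4        75.00        68.3455       273.3820
  5        75.00        66.7763       333.8813
  6        75.00        65.2430       391.4582
  7        75.00        63.7450       446.2152
  8        75.00        62.2814       498.2513
  9        93.75        76.0643       684.5784
  10    5,093.75     4,037.9334    40,379.3344
  Σ                  4,655.2140    43,433.4245
Price P = Σ PV = 4,655.2140.
Macaulay duration = Σ(t·PV) / P = 43,433.4245 / 4,655.2140 = 9.33006 half-year periods.
In years: 9.33006 / 2 = 4.66503 years.

4.665 years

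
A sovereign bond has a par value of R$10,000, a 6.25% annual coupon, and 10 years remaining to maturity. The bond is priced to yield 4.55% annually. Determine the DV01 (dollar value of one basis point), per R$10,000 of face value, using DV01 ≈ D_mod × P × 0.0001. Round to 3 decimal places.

R$8.552

Periodic yield y = 0.0455.
  t   CF        PV=CF/(1+0.0455)^t    t·PV
  1       625.00       597.8001       597.8001
  2       625.00       571.7839     1,143.5679
  3       625.00       546.9000     1,640.6999
  4       625.00       523.0990     2,092.3959
  5       625.00       500.3338     2,501.6689
  6       625.00       478.5593     2,871.3560
  7       625.00       457.7325     3,204.1276
  8       625.00       437.8121     3,502.4965
  9       625.00       418.7585     3,768.8269
  10   10,625.00     6,809.0820    68,090.8205
  Σ                 11,341.8613    89,413.7601
P = 11,341.8613; D_Mac = 7.88352 yrs; D_mod = 7.54043 yrs.
DV01 ≈ 7.54043 × 11,341.8613 × 0.0001 = 8.552249.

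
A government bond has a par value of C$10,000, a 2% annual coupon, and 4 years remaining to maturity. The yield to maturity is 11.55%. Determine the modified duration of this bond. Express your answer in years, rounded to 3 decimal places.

Periodic yield y = 0.1155. First find Macaulay duration:
  t   CF        PV=CF/(1+0.1155)^t    t·PV
  1       200.00       179.2918       179.2918
  2       200.00       160.7277       321.4555
  3       200.00       144.0858       432.2575
  4    10,200.00     6,587.5189    26,350.0755
  Σ                  7,071.6243    27,283.0803
P = 7,071.6243; Macaulay duration = 27,283.0803 / 7,071.6243 = 3.85811 years.
Modified duration = D_Mac / (1 + y) = 3.85811 / 1.1155 = 3.45863 years.

3.459 years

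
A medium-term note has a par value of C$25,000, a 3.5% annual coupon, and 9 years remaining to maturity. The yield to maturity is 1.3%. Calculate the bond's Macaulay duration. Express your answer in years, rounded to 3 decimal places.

Periodic yield y = 0.013. Discount each cash flow and weight by its year:
  t   CF        PV=CF/(1+0.013)^t    t·PV
  1       875.00       863.7710       863.7710
  2       875.00       852.6861     1,705.3721
  3       875.00       841.7434     2,525.2302
  4       875.00       830.9412     3,323.7646
  5       875.00       820.2776     4,101.3878
  6       875.00       809.7508     4,858.5047
  7       875.00       799.3591     5,595.5139
  8       875.00       789.1008     6,312.8065
  9    25,875.00    23,035.3784   207,318.4053
  Σ                 29,643.0082   236,604.7561
Price P = Σ PV = 29,643.0082.
Macaulay duration = Σ(t·PV) / P = 236,604.7561 / 29,643.0082 = 7.98181 years.

7.982 years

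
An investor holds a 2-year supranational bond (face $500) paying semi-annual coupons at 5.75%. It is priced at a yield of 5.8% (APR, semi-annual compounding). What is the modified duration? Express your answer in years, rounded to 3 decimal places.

1.864 years

Periodic yield y = 0.029. First find Macaulay duration:
  t   CF        PV=CF/(1+0.029)^t    t·PV
  1       14.375        13.9699        13.9699
  2       14.375        13.5762        27.1523
  3       14.375        13.1936        39.5807
  4      514.375       458.7947     1,835.1786
  Σ                    499.5342     1,915.8815
P = 499.5342; Macaulay duration = 1,915.8815 / 499.5342 = 3.83534 half-year periods = 1.91767 years.
Modified duration = D_Mac / (1 + y) = 1.91767 / 1.029 = 1.86362 years.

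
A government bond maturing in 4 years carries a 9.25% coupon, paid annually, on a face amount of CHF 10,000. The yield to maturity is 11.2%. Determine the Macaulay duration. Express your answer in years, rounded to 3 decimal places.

3.504 years

Periodic yield y = 0.112. Discount each cash flow and weight by its year:
  t   CF        PV=CF/(1+0.112)^t    t·PV
  1       925.00       831.8345       831.8345
  2       925.00       748.0526     1,496.1053
  3       925.00       672.7092     2,018.1276
  4    10,925.00     7,145.0010    28,580.0042
  Σ                  9,397.5974    32,926.0716
Price P = Σ PV = 9,397.5974.
Macaulay duration = Σ(t·PV) / P = 32,926.0716 / 9,397.5974 = 3.50367 years.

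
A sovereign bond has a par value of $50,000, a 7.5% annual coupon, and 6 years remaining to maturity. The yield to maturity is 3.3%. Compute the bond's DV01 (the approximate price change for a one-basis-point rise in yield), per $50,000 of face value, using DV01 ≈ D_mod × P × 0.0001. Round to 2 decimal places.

$30.53

Periodic yield y = 0.033.
  t   CF        PV=CF/(1+0.033)^t    t·PV
  1     3,750.00     3,630.2033     3,630.2033
  2     3,750.00     3,514.2336     7,028.4672
  3     3,750.00     3,401.9686    10,205.9059
  4     3,750.00     3,293.2900    13,173.1602
  5     3,750.00     3,188.0833    15,940.4165
  6    53,750.00    44,236.0703   265,416.4217
  Σ                 61,263.8491   315,394.5747
P = 61,263.8491; D_Mac = 5.14814 yrs; D_mod = 4.98367 yrs.
DV01 ≈ 4.98367 × 61,263.8491 × 0.0001 = 30.531905.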